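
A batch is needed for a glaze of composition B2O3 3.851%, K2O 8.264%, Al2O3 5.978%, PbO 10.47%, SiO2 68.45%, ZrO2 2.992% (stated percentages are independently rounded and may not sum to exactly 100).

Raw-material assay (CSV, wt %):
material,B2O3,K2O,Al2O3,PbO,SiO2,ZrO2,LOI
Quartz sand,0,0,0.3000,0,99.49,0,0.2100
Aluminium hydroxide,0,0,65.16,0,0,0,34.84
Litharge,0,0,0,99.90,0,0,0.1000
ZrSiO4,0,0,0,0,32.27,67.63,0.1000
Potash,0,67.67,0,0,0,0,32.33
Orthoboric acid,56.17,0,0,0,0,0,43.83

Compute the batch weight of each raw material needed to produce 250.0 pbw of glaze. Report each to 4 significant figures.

Values along the way appear, rounded to four significant digits, alongside each step — each numeric step holds full float precision all the way through. Every reported figure receives exactly one rounding. Derived quantities (glass mass, six oxide percentages, ignition loss, totals, yield) are carried from the batch weights for 250.0 pbw of glass at full float precision precisely as stated by the problem or answer text.
Oxide mass targets, per 250.0 pbw glaze:
  B2O3: 3.851% × 250.0 = 9.628 pbw
  K2O: 8.264% × 250.0 = 20.66 pbw
  Al2O3: 5.978% × 250.0 = 14.94 pbw
  PbO: 10.47% × 250.0 = 26.18 pbw
  SiO2: 68.45% × 250.0 = 171.1 pbw
  ZrO2: 2.992% × 250.0 = 7.480 pbw
Mass-balance tally per oxide with the batch weights as given, on the stated basis (target by target, the sums agree up to rounding of the answer):
  B2O3: 17.14·0.5617 = 9.628 pbw (target 9.628 pbw)
  K2O: 30.53·0.6767 = 20.66 pbw (target 20.66 pbw)
  Al2O3: 168.4·0.003000 + 22.16·0.6516 = 14.94 pbw (target 14.94 pbw)
  PbO: 26.20·0.9990 = 26.17 pbw (target 26.18 pbw)
  SiO2: 168.4·0.9949 + 11.06·0.3227 = 171.1 pbw (target 171.1 pbw)
  ZrO2: 11.06·0.6763 = 7.480 pbw (target 7.480 pbw)
Glass-mass bookkeeping: the batch minus its LOI: 250.0 pbw (summing oxide targets gives 250.0 pbw; the stated basis being 250.0 pbw — deltas are rounding alone).
Adding the batch up: Σ batch = 275.5 pbw; loss to ignition Σ batch·LOI = 25.49 pbw; the yield ratio, glass ÷ batch: 90.75%.

Batch per 250.0 pbw glaze:
  Quartz sand: 168.4 pbw
  Aluminium hydroxide: 22.16 pbw
  Litharge: 26.20 pbw
  ZrSiO4: 11.06 pbw
  Potash: 30.53 pbw
  Orthoboric acid: 17.14 pbw
Total batch = 275.5 pbw; LOI loss = 25.49 pbw; yield = 90.75%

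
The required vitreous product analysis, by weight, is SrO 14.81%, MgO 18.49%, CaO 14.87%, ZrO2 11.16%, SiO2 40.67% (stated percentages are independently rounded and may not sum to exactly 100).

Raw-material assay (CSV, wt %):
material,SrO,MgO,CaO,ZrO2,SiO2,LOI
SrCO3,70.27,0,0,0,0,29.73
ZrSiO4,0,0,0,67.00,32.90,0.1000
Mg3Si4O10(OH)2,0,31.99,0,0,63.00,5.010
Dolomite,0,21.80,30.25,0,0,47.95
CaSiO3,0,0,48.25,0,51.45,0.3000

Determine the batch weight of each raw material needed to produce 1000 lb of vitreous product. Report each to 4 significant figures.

Batch per 1000 lb vitreous product:
  SrCO3: 210.8 lb
  ZrSiO4: 166.6 lb
  Mg3Si4O10(OH)2: 423.2 lb
  Dolomite: 227.2 lb
  CaSiO3: 165.8 lb
Total batch = 1194 lb; LOI loss = 193.5 lb; yield = 83.79%

Working values are shown with 4-significant-figure rounding at each printed step — each numeric step keeps full precision from start to finish. A single rounding completes each reported result; derived quantities (ignition loss, the totals, yield, net glass mass, five oxide percentages) are carried starting from the weights for 1000 lb of glass in full float precision as set out in either problem or answer.
Target masses of each oxide per 1000 lb vitreous product:
  SrO: 14.81% × 1000 = 148.1 lb
  MgO: 18.49% × 1000 = 184.9 lb
  CaO: 14.87% × 1000 = 148.7 lb
  ZrO2: 11.16% × 1000 = 111.6 lb
  SiO2: 40.67% × 1000 = 406.7 lb
Mass-balance tally per oxide applying the batch weights above, against the basis in use (oxide sums agree with the targets net of answer rounding effects):
  SrO: 210.8·0.7027 = 148.1 lb (target 148.1 lb)
  MgO: 423.2·0.3199 + 227.2·0.2180 = 184.9 lb (target 184.9 lb)
  CaO: 227.2·0.3025 + 165.8·0.4825 = 148.7 lb (target 148.7 lb)
  ZrO2: 166.6·0.6700 = 111.6 lb (target 111.6 lb)
  SiO2: 166.6·0.3290 + 423.2·0.6300 + 165.8·0.5145 = 406.7 lb (target 406.7 lb)
The glass-mass cross-check: whole batch net of LOI = 1000 lb (oxide target masses add up to 1000 lb; basis as stated: 1000 lb — differing by rounding only).
Batch total: Σ batch = 1194 lb; ignition loss, Σ(batch × LOI) = 193.5 lb; as yield: glass ÷ batch → 83.79%.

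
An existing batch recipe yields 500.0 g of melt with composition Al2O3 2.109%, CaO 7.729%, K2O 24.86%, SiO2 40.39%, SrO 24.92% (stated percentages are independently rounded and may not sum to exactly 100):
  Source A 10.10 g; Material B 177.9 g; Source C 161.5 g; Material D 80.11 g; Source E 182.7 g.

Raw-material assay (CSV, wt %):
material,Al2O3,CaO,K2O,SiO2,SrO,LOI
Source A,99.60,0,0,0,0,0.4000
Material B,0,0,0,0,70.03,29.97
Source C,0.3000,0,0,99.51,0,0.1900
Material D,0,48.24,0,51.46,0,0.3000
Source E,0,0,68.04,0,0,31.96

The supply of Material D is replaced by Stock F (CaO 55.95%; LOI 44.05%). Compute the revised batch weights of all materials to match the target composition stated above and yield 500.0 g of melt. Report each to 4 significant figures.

Revised batch per 500.0 g melt:
  Source A: 9.976 g
  Material B: 177.9 g
  Source C: 202.9 g
  Stock F: 69.07 g
  Source E: 182.7 g
Total batch = 642.5 g; LOI loss = 142.6 g

The intermediate values are displayed, rounded to 4 significant digits, alongside each step; every computation maintains full precision at every stage. A single rounding finalizes each reported number; derived quantities, including glass mass, five oxide percentages, totals, LOI, yield, are recomputed from the batch weights on 500.0 g of glass in full float precision, precisely as stated by the problem or the answer.
Oxide mass targets, per 500.0 g melt:
  Al2O3: 2.109% × 500.0 = 10.54 g
  CaO: 7.729% × 500.0 = 38.65 g
  K2O: 24.86% × 500.0 = 124.3 g
  SiO2: 40.39% × 500.0 = 202.0 g
  SrO: 24.92% × 500.0 = 124.6 g
Checking each oxide sum on the weights just shown, versus the basis set out (target by target, the sums agree inside rounding margins):
  Al2O3: 9.976·0.9960 + 202.9·0.003000 = 10.54 g (target 10.54 g)
  CaO: 69.07·0.5595 = 38.64 g (target 38.65 g)
  K2O: 182.7·0.6804 = 124.3 g (target 124.3 g)
  SiO2: 202.9·0.9951 = 201.9 g (target 202.0 g)
  SrO: 177.9·0.7003 = 124.6 g (target 124.6 g)
Glass-mass sanity pass: whole batch net of LOI = 500.0 g (summing oxide targets gives 500.0 g; against the stated basis, 500.0 g — differing by rounding only).
Summing the batch: Σ batch = 642.5 g; LOI removed, Σ of batch·LOI: 142.6 g; as yield: glass ÷ batch → 77.81%.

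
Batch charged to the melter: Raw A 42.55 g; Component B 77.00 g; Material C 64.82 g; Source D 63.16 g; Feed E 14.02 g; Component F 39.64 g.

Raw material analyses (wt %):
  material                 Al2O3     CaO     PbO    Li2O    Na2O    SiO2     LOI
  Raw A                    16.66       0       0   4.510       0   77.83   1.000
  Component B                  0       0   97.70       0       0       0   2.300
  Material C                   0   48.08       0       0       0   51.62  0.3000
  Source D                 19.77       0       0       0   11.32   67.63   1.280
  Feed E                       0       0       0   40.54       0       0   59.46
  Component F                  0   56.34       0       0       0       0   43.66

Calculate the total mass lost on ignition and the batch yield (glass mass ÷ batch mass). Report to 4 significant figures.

LOI loss = 28.84 g; glass = 272.3 g; yield = 90.42%

Full precision is carried from first step to last; the intermediate values are shown (rounded to 4 significant digits) between the steps; each reported number takes just one rounding; all derived quantities, which include net glass mass, the six compositions, the yield, LOI, totals, are re-derived at exact precision, as quoted within the problem or the answer, from the weighed amounts at 272.3 g of glass.
Material-by-material LOI:
  Raw A: 42.55 × 0.01000 = 0.4255 g
  Component B: 77.00 × 0.02300 = 1.771 g
  Material C: 64.82 × 0.003000 = 0.1945 g
  Source D: 63.16 × 0.01280 = 0.8084 g
  Feed E: 14.02 × 0.5946 = 8.336 g
  Component F: 39.64 × 0.4366 = 17.31 g
Total LOI = 28.84 g
Glass = batch − LOI = 301.2 − 28.84 = 272.3 g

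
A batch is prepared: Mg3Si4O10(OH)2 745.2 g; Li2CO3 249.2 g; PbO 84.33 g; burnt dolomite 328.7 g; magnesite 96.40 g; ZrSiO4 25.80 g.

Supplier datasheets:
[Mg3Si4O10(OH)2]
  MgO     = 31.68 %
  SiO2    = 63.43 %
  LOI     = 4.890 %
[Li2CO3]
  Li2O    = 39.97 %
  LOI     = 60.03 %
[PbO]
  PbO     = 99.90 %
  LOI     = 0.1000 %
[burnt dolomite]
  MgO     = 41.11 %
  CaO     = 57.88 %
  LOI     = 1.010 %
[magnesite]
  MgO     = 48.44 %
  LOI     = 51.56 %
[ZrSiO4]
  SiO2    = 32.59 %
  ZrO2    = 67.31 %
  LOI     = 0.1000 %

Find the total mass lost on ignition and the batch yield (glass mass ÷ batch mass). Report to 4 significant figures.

LOI loss = 239.2 g; glass = 1290 g; yield = 84.36%

In-progress results are shown (rounded to four significant digits) across the worked steps — the whole derivation holds full float precision throughout; each reported number carries a single rounding; derived quantities (LOI, six oxide percentages, yield, net glass mass, totals) are recomputed at full precision starting from the weights for 1290 g of glass, as quoted within either problem or answer.
Material-by-material LOI:
  Mg3Si4O10(OH)2: 745.2 × 0.04890 = 36.44 g
  Li2CO3: 249.2 × 0.6003 = 149.6 g
  PbO: 84.33 × 0.001000 = 0.08433 g
  burnt dolomite: 328.7 × 0.01010 = 3.320 g
  magnesite: 96.40 × 0.5156 = 49.70 g
  ZrSiO4: 25.80 × 0.001000 = 0.02580 g
Total LOI = 239.2 g
Glass = batch − LOI = 1530 − 239.2 = 1290 g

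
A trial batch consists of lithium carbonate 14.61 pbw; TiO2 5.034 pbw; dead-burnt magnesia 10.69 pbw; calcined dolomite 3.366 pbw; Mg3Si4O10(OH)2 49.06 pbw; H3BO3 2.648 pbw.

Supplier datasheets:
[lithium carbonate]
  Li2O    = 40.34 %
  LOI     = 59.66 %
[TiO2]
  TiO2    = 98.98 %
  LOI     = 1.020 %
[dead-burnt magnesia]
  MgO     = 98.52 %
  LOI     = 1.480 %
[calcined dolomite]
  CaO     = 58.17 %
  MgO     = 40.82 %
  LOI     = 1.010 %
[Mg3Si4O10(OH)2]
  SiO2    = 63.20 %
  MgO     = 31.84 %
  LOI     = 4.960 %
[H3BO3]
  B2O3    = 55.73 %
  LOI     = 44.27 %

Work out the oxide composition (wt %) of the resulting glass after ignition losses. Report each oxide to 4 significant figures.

Glass mass = 72.84 pbw (batch 85.41 − LOI 12.57).
Composition: SiO2 42.57%, TiO2 6.840%, B2O3 2.026%, Li2O 8.091%, CaO 2.688%, MgO 37.79%

The intermediate values are shown, with 4-significant-digit rounding, in the printout. Full precision is held at each step; a single rounding yields each reported result — derived quantities are computed in full precision (glass mass, yield, ignition loss, totals, six oxide percentages) from the batch weights at 72.84 pbw of glass, exactly as shown in problem or answer.
Delivered oxide masses:
  SiO2: 49.06·0.6320 = 31.01 pbw
  TiO2: 5.034·0.9898 = 4.983 pbw
  B2O3: 2.648·0.5573 = 1.476 pbw
  Li2O: 14.61·0.4034 = 5.894 pbw
  CaO: 3.366·0.5817 = 1.958 pbw
  MgO: 10.69·0.9852 + 3.366·0.4082 + 49.06·0.3184 = 27.53 pbw
LOI: 14.61·0.5966 + 5.034·0.01020 + 10.69·0.01480 + 3.366·0.01010 + 49.06·0.04960 + 2.648·0.4427 = 12.57 pbw
Resulting glass, batch − LOI: 85.41 − 12.57 = 72.84 pbw (= Σ oxide masses)
wt % = oxide mass / glass mass × 100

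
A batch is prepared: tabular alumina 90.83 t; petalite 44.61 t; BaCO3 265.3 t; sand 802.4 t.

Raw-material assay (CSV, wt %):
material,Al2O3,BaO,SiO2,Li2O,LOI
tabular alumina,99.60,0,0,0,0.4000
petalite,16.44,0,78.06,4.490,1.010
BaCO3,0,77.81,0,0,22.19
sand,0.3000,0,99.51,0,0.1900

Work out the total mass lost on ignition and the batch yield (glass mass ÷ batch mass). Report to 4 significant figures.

The whole derivation keeps full float precision at each step; the intermediate values are printed, with 4-significant-digit rounding, within the worked lines — every reported figure is rounded only once. The derived quantities (yield, the four compositions, glass mass, ignition loss, the totals) are rebuilt starting from the weights for 1142 t of glass in full float precision, as they appear in the question or the answer.
Per-material ignition loss:
  tabular alumina: 90.83 × 0.004000 = 0.3633 t
  petalite: 44.61 × 0.01010 = 0.4506 t
  BaCO3: 265.3 × 0.2219 = 58.87 t
  sand: 802.4 × 0.001900 = 1.525 t
Total LOI = 61.21 t
Glass = batch − LOI = 1203 − 61.21 = 1142 t

LOI loss = 61.21 t; glass = 1142 t; yield = 94.91%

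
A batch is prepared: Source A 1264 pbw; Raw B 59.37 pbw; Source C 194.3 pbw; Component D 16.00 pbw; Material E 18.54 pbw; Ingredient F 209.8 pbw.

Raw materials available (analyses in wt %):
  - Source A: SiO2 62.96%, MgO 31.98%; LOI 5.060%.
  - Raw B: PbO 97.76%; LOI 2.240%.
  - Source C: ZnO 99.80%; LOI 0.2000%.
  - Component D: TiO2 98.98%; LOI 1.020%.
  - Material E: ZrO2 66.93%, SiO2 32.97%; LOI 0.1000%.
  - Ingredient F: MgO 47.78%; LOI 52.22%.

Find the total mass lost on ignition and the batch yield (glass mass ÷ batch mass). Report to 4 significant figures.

LOI loss = 175.4 pbw; glass = 1587 pbw; yield = 90.04%

Every computation maintains full float precision in every operation; rounding to four significant digits governs each working value as displayed — each reported number sees exactly one rounding; the derived quantities are computed in exact precision (the six compositions, ignition loss, the yield, the totals, glass mass) from the weighed amounts at 1587 pbw of glass precisely as stated by the question or the answer.
Material-by-material LOI:
  Source A: 1264 × 0.05060 = 63.96 pbw
  Raw B: 59.37 × 0.02240 = 1.330 pbw
  Source C: 194.3 × 0.002000 = 0.3886 pbw
  Component D: 16.00 × 0.01020 = 0.1632 pbw
  Material E: 18.54 × 0.001000 = 0.01854 pbw
  Ingredient F: 209.8 × 0.5222 = 109.6 pbw
Total LOI = 175.4 pbw
Glass = batch − LOI = 1762 − 175.4 = 1587 pbw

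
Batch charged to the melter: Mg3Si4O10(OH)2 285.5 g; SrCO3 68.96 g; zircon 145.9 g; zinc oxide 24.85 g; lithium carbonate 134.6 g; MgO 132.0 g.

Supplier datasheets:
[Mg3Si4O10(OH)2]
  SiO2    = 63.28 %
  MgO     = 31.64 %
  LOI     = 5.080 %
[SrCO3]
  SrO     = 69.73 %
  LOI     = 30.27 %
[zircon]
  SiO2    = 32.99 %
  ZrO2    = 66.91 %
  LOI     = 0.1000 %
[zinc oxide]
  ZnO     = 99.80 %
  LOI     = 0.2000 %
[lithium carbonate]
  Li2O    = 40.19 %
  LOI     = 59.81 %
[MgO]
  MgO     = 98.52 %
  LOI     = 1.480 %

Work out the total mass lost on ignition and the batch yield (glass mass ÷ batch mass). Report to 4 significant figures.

LOI loss = 118.0 g; glass = 673.8 g; yield = 85.09%

The whole derivation holds full precision in every operation; mid-chain values are printed, rounded to 4 significant digits, on the page. Every reported value is rounded just once; all derived quantities (LOI, the totals, the six compositions, net glass mass, the yield) are re-derived starting from the weights at 673.8 g of glass in exact precision as set out in the question or the answer.
Material-by-material LOI:
  Mg3Si4O10(OH)2: 285.5 × 0.05080 = 14.50 g
  SrCO3: 68.96 × 0.3027 = 20.87 g
  zircon: 145.9 × 0.001000 = 0.1459 g
  zinc oxide: 24.85 × 0.002000 = 0.04970 g
  lithium carbonate: 134.6 × 0.5981 = 80.50 g
  MgO: 132.0 × 0.01480 = 1.954 g
Total LOI = 118.0 g
Glass = batch − LOI = 791.8 − 118.0 = 673.8 g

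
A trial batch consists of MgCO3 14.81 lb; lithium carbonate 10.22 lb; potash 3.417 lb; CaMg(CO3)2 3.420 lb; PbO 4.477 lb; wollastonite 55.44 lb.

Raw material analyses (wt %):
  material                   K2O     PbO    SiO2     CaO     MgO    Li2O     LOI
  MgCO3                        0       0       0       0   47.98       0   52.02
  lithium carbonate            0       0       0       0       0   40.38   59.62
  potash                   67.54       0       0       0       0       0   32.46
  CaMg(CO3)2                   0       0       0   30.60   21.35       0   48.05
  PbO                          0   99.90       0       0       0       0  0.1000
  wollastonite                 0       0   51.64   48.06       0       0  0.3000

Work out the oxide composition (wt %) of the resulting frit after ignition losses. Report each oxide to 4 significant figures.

The whole derivation carries full float precision in all steps — working values are printed rounded off to 4 significant figures in the working. Every reported number includes exactly one rounding; all derived quantities, including LOI, the yield, the six compositions, glass mass, totals, are re-derived starting from the weights at 75.06 lb of glass at exact precision, exactly as shown in problem or answer.
What the batch supplies per oxide:
  K2O: 3.417·0.6754 = 2.308 lb
  PbO: 4.477·0.9990 = 4.473 lb
  SiO2: 55.44·0.5164 = 28.63 lb
  CaO: 3.420·0.3060 + 55.44·0.4806 = 27.69 lb
  MgO: 14.81·0.4798 + 3.420·0.2135 = 7.836 lb
  Li2O: 10.22·0.4038 = 4.127 lb
LOI: 14.81·0.5202 + 10.22·0.5962 + 3.417·0.3246 + 3.420·0.4805 + 4.477·0.001000 + 55.44·0.003000 = 16.72 lb
batch − LOI leaves glass = 91.78 − 16.72 = 75.06 lb (consistent with Σ oxide mass)
percent by weight: oxide/glass ×100

Glass mass = 75.06 lb (batch 91.78 − LOI 16.72).
Composition: K2O 3.075%, PbO 5.958%, SiO2 38.14%, CaO 36.89%, MgO 10.44%, Li2O 5.498%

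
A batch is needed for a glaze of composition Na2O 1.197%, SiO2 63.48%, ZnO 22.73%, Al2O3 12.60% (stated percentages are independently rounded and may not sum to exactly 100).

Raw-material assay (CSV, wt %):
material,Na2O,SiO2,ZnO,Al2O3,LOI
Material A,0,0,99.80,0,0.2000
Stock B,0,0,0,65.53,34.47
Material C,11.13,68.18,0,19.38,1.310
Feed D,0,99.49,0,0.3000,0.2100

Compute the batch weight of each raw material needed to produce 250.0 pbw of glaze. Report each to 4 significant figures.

Batch per 250.0 pbw glaze:
  Material A: 56.94 pbw
  Stock B: 39.47 pbw
  Material C: 26.89 pbw
  Feed D: 141.1 pbw
Total batch = 264.4 pbw; LOI loss = 14.37 pbw; yield = 94.57%

The whole derivation runs at full float precision all the way through — working values are printed, rounded to 4 significant digits, across the worked steps. Every reported result is rounded once only; the derived quantities are re-derived from the batch weights for 250.0 pbw of glass at exact precision (yield, glass mass, four oxide percentages, totals, LOI), exactly as printed in question or answer.
Target oxide masses per 250.0 pbw glaze:
  Na2O: 1.197% × 250.0 = 2.992 pbw
  SiO2: 63.48% × 250.0 = 158.7 pbw
  ZnO: 22.73% × 250.0 = 56.82 pbw
  Al2O3: 12.60% × 250.0 = 31.50 pbw
Mass-balance tally per oxide applying the batch weights above, for the quoted basis mass (each sum matches its target mass inside rounding margins):
  Na2O: 26.89·0.1113 = 2.993 pbw (target 2.992 pbw)
  SiO2: 26.89·0.6818 + 141.1·0.9949 = 158.7 pbw (target 158.7 pbw)
  ZnO: 56.94·0.9980 = 56.83 pbw (target 56.82 pbw)
  Al2O3: 39.47·0.6553 + 26.89·0.1938 + 141.1·0.003000 = 31.50 pbw (target 31.50 pbw)
Glass-mass closure: total charge less LOI = 250.0 pbw (targets for the oxides total 250.0 pbw; versus the stated basis of 250.0 pbw — gaps are rounding artifacts).
Adding the batch up: Σ batch = 264.4 pbw; ignition loss, Σ(batch × LOI) = 14.37 pbw; yield, glass over the total, = 94.57%.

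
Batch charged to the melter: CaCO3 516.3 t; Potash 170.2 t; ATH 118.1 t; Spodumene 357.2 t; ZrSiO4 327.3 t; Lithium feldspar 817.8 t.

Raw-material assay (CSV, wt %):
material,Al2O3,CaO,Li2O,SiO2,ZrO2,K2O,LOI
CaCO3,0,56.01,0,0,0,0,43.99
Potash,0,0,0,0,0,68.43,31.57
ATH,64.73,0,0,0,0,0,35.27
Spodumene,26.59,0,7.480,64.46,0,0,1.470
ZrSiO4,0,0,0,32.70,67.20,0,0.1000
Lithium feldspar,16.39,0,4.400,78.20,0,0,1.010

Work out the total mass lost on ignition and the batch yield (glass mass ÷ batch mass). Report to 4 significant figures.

All arithmetic maintains full float precision through the solve. In-progress results are shown with 4-significant-figure rounding on the page — every reported result undergoes a single rounding. All derived quantities are carried starting from the weights for 1971 t of glass at full float precision (yield, the six compositions, net glass mass, LOI, totals), exactly as printed in the problem or the answer.
Material-by-material LOI:
  CaCO3: 516.3 × 0.4399 = 227.1 t
  Potash: 170.2 × 0.3157 = 53.73 t
  ATH: 118.1 × 0.3527 = 41.65 t
  Spodumene: 357.2 × 0.01470 = 5.251 t
  ZrSiO4: 327.3 × 0.001000 = 0.3273 t
  Lithium feldspar: 817.8 × 0.01010 = 8.260 t
Total LOI = 336.3 t
Glass = batch − LOI = 2307 − 336.3 = 1971 t

LOI loss = 336.3 t; glass = 1971 t; yield = 85.42%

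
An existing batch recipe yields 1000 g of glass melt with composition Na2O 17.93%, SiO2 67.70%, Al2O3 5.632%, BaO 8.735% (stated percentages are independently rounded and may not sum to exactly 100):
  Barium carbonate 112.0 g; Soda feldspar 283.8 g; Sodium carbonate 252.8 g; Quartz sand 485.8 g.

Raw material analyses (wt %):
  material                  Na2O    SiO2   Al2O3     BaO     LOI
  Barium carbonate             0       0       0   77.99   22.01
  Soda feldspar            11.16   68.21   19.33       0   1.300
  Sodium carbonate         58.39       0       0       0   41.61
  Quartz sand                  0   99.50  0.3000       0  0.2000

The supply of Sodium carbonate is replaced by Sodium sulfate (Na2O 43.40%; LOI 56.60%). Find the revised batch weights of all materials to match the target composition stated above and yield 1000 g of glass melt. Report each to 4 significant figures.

In-progress results appear with 4-significant-figure rounding when written out — all arithmetic carries full float precision at all times; a single rounding finalizes every reported number — all derived quantities (glass mass, four oxide percentages, totals, LOI, the yield) are recomputed from the weighed amounts on 1000 g of glass in exact precision, as written in problem or answer.
The oxide mass targets at 1000 g glass melt:
  Na2O: 17.93% × 1000 = 179.3 g
  SiO2: 67.70% × 1000 = 677.0 g
  Al2O3: 5.632% × 1000 = 56.32 g
  BaO: 8.735% × 1000 = 87.35 g
Oxide-by-oxide audit per the reported batch figures, versus the basis set out (oxide sums agree with the targets modulo rounding of the values):
  Na2O: 283.8·0.1116 + 340.2·0.4340 = 179.3 g (target 179.3 g)
  SiO2: 283.8·0.6821 + 485.8·0.9950 = 677.0 g (target 677.0 g)
  Al2O3: 283.8·0.1933 + 485.8·0.003000 = 56.32 g (target 56.32 g)
  BaO: 112.0·0.7799 = 87.35 g (target 87.35 g)
Glass-mass closure: Σ batch − LOI loss = 999.9 g (summing oxide targets gives 1000 g; stated basis 1000 g — a pure rounding effect).
Total batch = Σ batch = 1222 g; Σ batch·LOI gives LOI loss = 221.9 g; as yield: glass ÷ batch → 81.84%.

Revised batch per 1000 g glass melt:
  Barium carbonate: 112.0 g
  Soda feldspar: 283.8 g
  Sodium sulfate: 340.2 g
  Quartz sand: 485.8 g
Total batch = 1222 g; LOI loss = 221.9 g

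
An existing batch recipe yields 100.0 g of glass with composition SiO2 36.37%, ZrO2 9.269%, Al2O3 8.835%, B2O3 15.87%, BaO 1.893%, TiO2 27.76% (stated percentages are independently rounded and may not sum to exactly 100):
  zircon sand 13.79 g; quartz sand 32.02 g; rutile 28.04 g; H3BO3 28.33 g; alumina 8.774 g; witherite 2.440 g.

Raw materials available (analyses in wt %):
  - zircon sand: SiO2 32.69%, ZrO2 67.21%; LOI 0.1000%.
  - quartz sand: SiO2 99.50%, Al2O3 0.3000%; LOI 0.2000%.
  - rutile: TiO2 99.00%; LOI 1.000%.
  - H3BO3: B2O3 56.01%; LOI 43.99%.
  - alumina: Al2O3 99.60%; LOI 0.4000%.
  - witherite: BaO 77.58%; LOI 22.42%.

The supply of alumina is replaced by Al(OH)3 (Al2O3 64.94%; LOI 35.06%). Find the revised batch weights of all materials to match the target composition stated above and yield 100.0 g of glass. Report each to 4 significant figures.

The whole derivation maintains full precision all the way through; values along the way are shown, with 4-significant-figure rounding, in the printout — every reported number is rounded once only. The derived quantities, including six oxide percentages, net glass mass, totals, ignition loss, the yield, are rebuilt using the weight values on 100.0 g of glass in exact precision, as written in either problem or answer.
Oxide mass targets, per 100.0 g glass:
  SiO2: 36.37% × 100.0 = 36.37 g
  ZrO2: 9.269% × 100.0 = 9.269 g
  Al2O3: 8.835% × 100.0 = 8.835 g
  B2O3: 15.87% × 100.0 = 15.87 g
  BaO: 1.893% × 100.0 = 1.893 g
  TiO2: 27.76% × 100.0 = 27.76 g
Oxide-by-oxide audit working from each reported weight, versus the basis set out (each sum matches its target mass given rounding of the digits):
  SiO2: 13.79·0.3269 + 32.02·0.9950 = 36.37 g (target 36.37 g)
  ZrO2: 13.79·0.6721 = 9.268 g (target 9.269 g)
  Al2O3: 32.02·0.003000 + 13.46·0.6494 = 8.837 g (target 8.835 g)
  B2O3: 28.33·0.5601 = 15.87 g (target 15.87 g)
  BaO: 2.440·0.7758 = 1.893 g (target 1.893 g)
  TiO2: 28.04·0.9900 = 27.76 g (target 27.76 g)
Consistency of the glass mass: Σ batch − LOI loss = 99.99 g (the targets, summed, come to 100.0 g; the stated basis being 100.0 g — differing by rounding only).
Batch total: Σ batch = 118.1 g; Σ batch·LOI gives LOI loss = 18.09 g; yield: glass divided by total = 84.68%.

Revised batch per 100.0 g glass:
  zircon sand: 13.79 g
  quartz sand: 32.02 g
  rutile: 28.04 g
  H3BO3: 28.33 g
  Al(OH)3: 13.46 g
  witherite: 2.440 g
Total batch = 118.1 g; LOI loss = 18.09 g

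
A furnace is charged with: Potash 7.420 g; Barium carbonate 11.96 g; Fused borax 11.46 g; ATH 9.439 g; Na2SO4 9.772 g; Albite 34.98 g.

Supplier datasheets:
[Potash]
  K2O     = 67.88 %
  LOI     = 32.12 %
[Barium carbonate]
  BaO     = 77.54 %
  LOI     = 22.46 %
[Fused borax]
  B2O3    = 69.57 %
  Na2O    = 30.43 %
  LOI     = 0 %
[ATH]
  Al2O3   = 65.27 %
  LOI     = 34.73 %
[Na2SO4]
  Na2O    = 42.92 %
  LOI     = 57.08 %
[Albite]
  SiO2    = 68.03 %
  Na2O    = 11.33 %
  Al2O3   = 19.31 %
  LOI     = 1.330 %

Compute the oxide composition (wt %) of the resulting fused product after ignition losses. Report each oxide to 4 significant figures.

The working math maintains exact precision from start to finish — in-progress results appear (rounded to four significant digits) when written out; exactly one rounding is applied to every reported result; the derived quantities (LOI, six oxide percentages, the yield, glass mass, the totals) are re-derived from the batch weights at 70.64 g of glass in full float precision exactly as printed in the question or the answer.
Per-oxide mass from batch:
  K2O: 7.420·0.6788 = 5.037 g
  B2O3: 11.46·0.6957 = 7.973 g
  SiO2: 34.98·0.6803 = 23.80 g
  Na2O: 11.46·0.3043 + 9.772·0.4292 + 34.98·0.1133 = 11.64 g
  Al2O3: 9.439·0.6527 + 34.98·0.1931 = 12.92 g
  BaO: 11.96·0.7754 = 9.274 g
LOI: 7.420·0.3212 + 11.96·0.2246 + 9.439·0.3473 + 9.772·0.5708 + 34.98·0.01330 = 14.39 g
Glass mass = batch − LOI = 85.03 − 14.39 = 70.64 g (= Σ oxide masses)
each oxide over glass, ×100, is wt %

Glass mass = 70.64 g (batch 85.03 − LOI 14.39).
Composition: K2O 7.130%, B2O3 11.29%, SiO2 33.69%, Na2O 16.48%, Al2O3 18.28%, BaO 13.13%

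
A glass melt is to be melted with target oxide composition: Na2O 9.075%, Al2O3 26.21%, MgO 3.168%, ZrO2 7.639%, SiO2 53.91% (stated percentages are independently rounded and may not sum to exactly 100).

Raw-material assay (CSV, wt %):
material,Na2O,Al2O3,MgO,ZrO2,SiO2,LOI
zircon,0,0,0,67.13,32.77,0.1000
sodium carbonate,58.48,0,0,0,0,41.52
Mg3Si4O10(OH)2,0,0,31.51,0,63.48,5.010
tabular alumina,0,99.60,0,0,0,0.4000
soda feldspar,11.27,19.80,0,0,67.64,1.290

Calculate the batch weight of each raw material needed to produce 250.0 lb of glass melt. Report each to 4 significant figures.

Batch per 250.0 lb glass melt:
  zircon: 28.45 lb
  sodium carbonate: 7.598 lb
  Mg3Si4O10(OH)2: 25.13 lb
  tabular alumina: 33.61 lb
  soda feldspar: 161.9 lb
Total batch = 256.7 lb; LOI loss = 6.665 lb; yield = 97.40%

Each numeric step carries full float precision in all steps — the intermediate values are displayed with 4-significant-figure rounding alongside each step; every reported result is rounded only once. The derived quantities, including LOI, glass mass, the five compositions, yield, the totals, are carried from the batch weights per 250.0 lb of glass in full float precision as written in the question or the answer.
Oxide-by-oxide targets in 250.0 lb glass melt:
  Na2O: 9.075% × 250.0 = 22.69 lb
  Al2O3: 26.21% × 250.0 = 65.53 lb
  MgO: 3.168% × 250.0 = 7.920 lb
  ZrO2: 7.639% × 250.0 = 19.10 lb
  SiO2: 53.91% × 250.0 = 134.8 lb
A balance pass over the oxides, on the weights just shown, on the stated basis (sum by sum, the targets are met given rounding of the digits):
  Na2O: 7.598·0.5848 + 161.9·0.1127 = 22.69 lb (target 22.69 lb)
  Al2O3: 33.61·0.9960 + 161.9·0.1980 = 65.53 lb (target 65.53 lb)
  MgO: 25.13·0.3151 = 7.918 lb (target 7.920 lb)
  ZrO2: 28.45·0.6713 = 19.10 lb (target 19.10 lb)
  SiO2: 28.45·0.3277 + 25.13·0.6348 + 161.9·0.6764 = 134.8 lb (target 134.8 lb)
Glass-mass bookkeeping: total charge less LOI = 250.0 lb (the targets, summed, come to 250.0 lb; stated basis 250.0 lb — any gap is answer rounding).
Adding the batch up: Σ batch = 256.7 lb; LOI loss = Σ batch·LOI = 6.665 lb; the yield ratio, glass ÷ batch: 97.40%.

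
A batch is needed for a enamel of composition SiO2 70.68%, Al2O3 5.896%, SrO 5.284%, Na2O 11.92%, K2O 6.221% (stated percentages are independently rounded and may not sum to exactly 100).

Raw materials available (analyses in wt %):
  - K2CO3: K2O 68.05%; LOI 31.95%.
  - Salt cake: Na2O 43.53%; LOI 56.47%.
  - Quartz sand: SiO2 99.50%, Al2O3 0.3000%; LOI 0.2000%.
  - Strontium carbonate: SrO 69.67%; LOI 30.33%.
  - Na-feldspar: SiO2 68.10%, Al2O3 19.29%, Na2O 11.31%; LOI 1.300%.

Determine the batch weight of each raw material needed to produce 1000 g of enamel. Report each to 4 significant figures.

Every computation maintains full float precision from first step to last. Values along the way are displayed rounded to 4 significant digits within the worked lines — exactly one rounding goes into every reported figure. All derived quantities are computed from the weighed amounts per 1000 g of glass at full precision (yield, ignition loss, glass mass, the totals, the five compositions), as they appear in question or answer.
Target masses of each oxide per 1000 g enamel:
  SiO2: 70.68% × 1000 = 706.8 g
  Al2O3: 5.896% × 1000 = 58.96 g
  SrO: 5.284% × 1000 = 52.84 g
  Na2O: 11.92% × 1000 = 119.2 g
  K2O: 6.221% × 1000 = 62.21 g
Balance tally, oxide-wise, given the weights on record, relative to the basis at hand (each sum matches its target mass up to rounding of the answer):
  SiO2: 506.5·0.9950 + 297.8·0.6810 = 706.8 g (target 706.8 g)
  Al2O3: 506.5·0.003000 + 297.8·0.1929 = 58.97 g (target 58.96 g)
  SrO: 75.84·0.6967 = 52.84 g (target 52.84 g)
  Na2O: 196.5·0.4353 + 297.8·0.1131 = 119.2 g (target 119.2 g)
  K2O: 91.42·0.6805 = 62.21 g (target 62.21 g)
Glass-mass closure: batch total minus LOI = 1000 g (summing oxide targets gives 1000 g; basis as stated: 1000 g — gaps are rounding artifacts).
Batch grand total — Σ batch = 1168 g; LOI removed, Σ of batch·LOI: 168.1 g; glass ÷ batch gives a yield of 85.61%.

Batch per 1000 g enamel:
  K2CO3: 91.42 g
  Salt cake: 196.5 g
  Quartz sand: 506.5 g
  Strontium carbonate: 75.84 g
  Na-feldspar: 297.8 g
Total batch = 1168 g; LOI loss = 168.1 g; yield = 85.61%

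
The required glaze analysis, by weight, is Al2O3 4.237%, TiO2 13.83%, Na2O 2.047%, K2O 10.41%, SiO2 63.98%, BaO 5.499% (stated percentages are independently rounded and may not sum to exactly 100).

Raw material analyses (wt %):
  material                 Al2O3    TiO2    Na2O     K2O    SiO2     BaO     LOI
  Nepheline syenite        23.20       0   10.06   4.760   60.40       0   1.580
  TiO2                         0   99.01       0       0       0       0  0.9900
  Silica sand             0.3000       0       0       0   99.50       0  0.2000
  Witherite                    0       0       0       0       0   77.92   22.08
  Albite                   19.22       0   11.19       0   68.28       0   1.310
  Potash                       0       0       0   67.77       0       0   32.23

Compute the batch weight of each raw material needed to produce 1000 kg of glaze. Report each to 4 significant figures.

Each numeric step holds full float precision at each step. Intermediates are displayed, rounded to 4 significant figures, across the worked steps; each reported value receives exactly one rounding. All derived quantities (the yield, the totals, the six compositions, glass mass, ignition loss) are rebuilt using the weight values per 1000 kg of glass in full float precision, as set out in the problem or answer text.
Target oxide masses per 1000 kg glaze:
  Al2O3: 4.237% × 1000 = 42.37 kg
  TiO2: 13.83% × 1000 = 138.3 kg
  Na2O: 2.047% × 1000 = 20.47 kg
  K2O: 10.41% × 1000 = 104.1 kg
  SiO2: 63.98% × 1000 = 639.8 kg
  BaO: 5.499% × 1000 = 54.99 kg
Verifying the oxide balance on the weights just shown, under the basis named above (target by target, the sums agree exact up to rounding of places):
  Al2O3: 95.52·0.2320 + 518.4·0.003000 + 97.06·0.1922 = 42.37 kg (target 42.37 kg)
  TiO2: 139.7·0.9901 = 138.3 kg (target 138.3 kg)
  Na2O: 95.52·0.1006 + 97.06·0.1119 = 20.47 kg (target 20.47 kg)
  K2O: 95.52·0.04760 + 146.9·0.6777 = 104.1 kg (target 104.1 kg)
  SiO2: 95.52·0.6040 + 518.4·0.9950 + 97.06·0.6828 = 639.8 kg (target 639.8 kg)
  BaO: 70.57·0.7792 = 54.99 kg (target 54.99 kg)
Glass-mass closure: batch Σ − ignition loss = 1000 kg (per-oxide target masses sum to 1000 kg; with the basis standing at 1000 kg — differing by rounding only).
Batch total: Σ batch = 1068 kg; ignition loss, Σ(batch × LOI) = 68.13 kg; yield, glass over the total, = 93.62%.

Batch per 1000 kg glaze:
  Nepheline syenite: 95.52 kg
  TiO2: 139.7 kg
  Silica sand: 518.4 kg
  Witherite: 70.57 kg
  Albite: 97.06 kg
  Potash: 146.9 kg
Total batch = 1068 kg; LOI loss = 68.13 kg; yield = 93.62%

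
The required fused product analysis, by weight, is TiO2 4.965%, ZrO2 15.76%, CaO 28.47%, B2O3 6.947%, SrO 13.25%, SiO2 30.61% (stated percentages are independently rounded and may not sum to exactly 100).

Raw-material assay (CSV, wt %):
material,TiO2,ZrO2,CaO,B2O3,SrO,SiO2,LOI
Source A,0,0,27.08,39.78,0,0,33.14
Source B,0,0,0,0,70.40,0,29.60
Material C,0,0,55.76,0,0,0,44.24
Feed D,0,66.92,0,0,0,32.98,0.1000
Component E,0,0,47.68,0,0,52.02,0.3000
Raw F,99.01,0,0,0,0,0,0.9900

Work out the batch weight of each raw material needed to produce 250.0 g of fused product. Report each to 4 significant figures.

Intermediates are shown (rounded to 4 significant figures) between the steps; each numeric step holds full precision throughout. Every reported number is rounded a single time. Derived quantities are recomputed at full float precision (glass mass, yield, the six compositions, the totals, ignition loss) from the weighed amounts on 250.0 g of glass, as written in the question or the answer.
Oxide-by-oxide targets in 250.0 g fused product:
  TiO2: 4.965% × 250.0 = 12.41 g
  ZrO2: 15.76% × 250.0 = 39.40 g
  CaO: 28.47% × 250.0 = 71.18 g
  B2O3: 6.947% × 250.0 = 17.37 g
  SrO: 13.25% × 250.0 = 33.12 g
  SiO2: 30.61% × 250.0 = 76.53 g
Checking each oxide sum from the weights as reported, relative to the basis at hand (oxide sums agree with the targets once rounding is allowed for):
  TiO2: 12.54·0.9901 = 12.42 g (target 12.41 g)
  ZrO2: 58.88·0.6692 = 39.40 g (target 39.40 g)
  CaO: 43.66·0.2708 + 12.57·0.5576 + 109.8·0.4768 = 71.18 g (target 71.18 g)
  B2O3: 43.66·0.3978 = 17.37 g (target 17.37 g)
  SrO: 47.05·0.7040 = 33.12 g (target 33.12 g)
  SiO2: 58.88·0.3298 + 109.8·0.5202 = 76.54 g (target 76.53 g)
Glass-mass bookkeeping: whole batch net of LOI = 250.0 g (the targets, summed, come to 250.0 g; the stated basis being 250.0 g — a pure rounding effect).
Batch grand total — Σ batch = 284.5 g; ignition loss, Σ(batch × LOI) = 34.47 g; yield, glass over the total, = 87.88%.

Batch per 250.0 g fused product:
  Source A: 43.66 g
  Source B: 47.05 g
  Material C: 12.57 g
  Feed D: 58.88 g
  Component E: 109.8 g
  Raw F: 12.54 g
Total batch = 284.5 g; LOI loss = 34.47 g; yield = 87.88%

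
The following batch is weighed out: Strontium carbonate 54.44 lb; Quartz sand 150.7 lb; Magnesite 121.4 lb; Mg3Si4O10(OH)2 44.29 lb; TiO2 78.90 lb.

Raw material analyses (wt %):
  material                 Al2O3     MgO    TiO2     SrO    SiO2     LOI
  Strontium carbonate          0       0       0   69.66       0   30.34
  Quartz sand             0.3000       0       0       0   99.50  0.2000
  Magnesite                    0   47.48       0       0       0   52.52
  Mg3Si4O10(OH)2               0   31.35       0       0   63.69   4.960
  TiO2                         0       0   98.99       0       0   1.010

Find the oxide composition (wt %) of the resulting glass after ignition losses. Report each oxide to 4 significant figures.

Glass mass = 366.2 lb (batch 449.7 − LOI 83.57).
Composition: Al2O3 0.1235%, MgO 19.53%, TiO2 21.33%, SrO 10.36%, SiO2 48.66%

Every computation carries full precision in every operation — values along the way are displayed (rounded to four significant digits) across the worked steps. A single rounding yields each reported value — derived quantities (net glass mass, yield, totals, ignition loss, the five compositions) are carried starting from the weights on 366.2 lb of glass in full precision as written in problem or answer.
Delivered oxide masses:
  Al2O3: 150.7·0.003000 = 0.4521 lb
  MgO: 121.4·0.4748 + 44.29·0.3135 = 71.53 lb
  TiO2: 78.90·0.9899 = 78.10 lb
  SrO: 54.44·0.6966 = 37.92 lb
  SiO2: 150.7·0.9950 + 44.29·0.6369 = 178.2 lb
LOI: 54.44·0.3034 + 150.7·0.002000 + 121.4·0.5252 + 44.29·0.04960 + 78.90·0.01010 = 83.57 lb
Glass = total batch minus LOI = 449.7 − 83.57 = 366.2 lb (matching Σ of the oxides)
each oxide over glass, ×100, is wt %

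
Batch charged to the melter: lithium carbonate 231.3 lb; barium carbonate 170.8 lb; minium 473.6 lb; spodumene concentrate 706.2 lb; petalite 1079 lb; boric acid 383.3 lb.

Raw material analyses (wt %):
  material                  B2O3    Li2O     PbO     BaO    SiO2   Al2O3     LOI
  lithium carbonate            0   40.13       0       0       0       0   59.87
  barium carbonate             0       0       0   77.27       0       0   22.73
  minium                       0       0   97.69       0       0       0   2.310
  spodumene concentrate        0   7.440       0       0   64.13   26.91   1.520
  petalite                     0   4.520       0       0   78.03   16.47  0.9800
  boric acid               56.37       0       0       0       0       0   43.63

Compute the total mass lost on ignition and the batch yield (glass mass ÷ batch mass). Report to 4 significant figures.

All arithmetic maintains full float precision at each step — mid-chain values are rounded to 4 significant figures as shown. Each reported number takes just one rounding; all derived quantities are re-derived in full float precision (six oxide percentages, net glass mass, yield, ignition loss, the totals) from the batch weights per 2667 lb of glass exactly as printed in the question or the answer.
Loss on ignition, line by line:
  lithium carbonate: 231.3 × 0.5987 = 138.5 lb
  barium carbonate: 170.8 × 0.2273 = 38.82 lb
  minium: 473.6 × 0.02310 = 10.94 lb
  spodumene concentrate: 706.2 × 0.01520 = 10.73 lb
  petalite: 1079 × 0.009800 = 10.57 lb
  boric acid: 383.3 × 0.4363 = 167.2 lb
Total LOI = 376.8 lb
Glass = batch − LOI = 3044 − 376.8 = 2667 lb

LOI loss = 376.8 lb; glass = 2667 lb; yield = 87.62%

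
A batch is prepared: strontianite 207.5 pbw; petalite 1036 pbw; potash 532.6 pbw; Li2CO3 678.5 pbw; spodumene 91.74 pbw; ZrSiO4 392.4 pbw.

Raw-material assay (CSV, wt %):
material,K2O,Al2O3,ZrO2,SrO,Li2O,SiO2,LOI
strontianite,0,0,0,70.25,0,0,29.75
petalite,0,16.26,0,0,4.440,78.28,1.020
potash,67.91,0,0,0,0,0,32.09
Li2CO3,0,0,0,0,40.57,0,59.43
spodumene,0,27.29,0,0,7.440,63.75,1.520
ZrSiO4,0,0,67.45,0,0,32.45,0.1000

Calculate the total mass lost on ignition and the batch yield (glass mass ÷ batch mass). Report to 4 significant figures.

Values along the way are displayed rounded off to 4 significant digits when written out. All arithmetic carries full precision end to end — every reported value includes exactly one rounding; derived quantities, including six oxide percentages, the yield, LOI, net glass mass, the totals, are carried using the weight values on 2291 pbw of glass at full precision, precisely as stated by question or answer.
Ignition loss by material:
  strontianite: 207.5 × 0.2975 = 61.73 pbw
  petalite: 1036 × 0.01020 = 10.57 pbw
  potash: 532.6 × 0.3209 = 170.9 pbw
  Li2CO3: 678.5 × 0.5943 = 403.2 pbw
  spodumene: 91.74 × 0.01520 = 1.394 pbw
  ZrSiO4: 392.4 × 0.001000 = 0.3924 pbw
Total LOI = 648.2 pbw
Glass = batch − LOI = 2939 − 648.2 = 2291 pbw

LOI loss = 648.2 pbw; glass = 2291 pbw; yield = 77.94%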